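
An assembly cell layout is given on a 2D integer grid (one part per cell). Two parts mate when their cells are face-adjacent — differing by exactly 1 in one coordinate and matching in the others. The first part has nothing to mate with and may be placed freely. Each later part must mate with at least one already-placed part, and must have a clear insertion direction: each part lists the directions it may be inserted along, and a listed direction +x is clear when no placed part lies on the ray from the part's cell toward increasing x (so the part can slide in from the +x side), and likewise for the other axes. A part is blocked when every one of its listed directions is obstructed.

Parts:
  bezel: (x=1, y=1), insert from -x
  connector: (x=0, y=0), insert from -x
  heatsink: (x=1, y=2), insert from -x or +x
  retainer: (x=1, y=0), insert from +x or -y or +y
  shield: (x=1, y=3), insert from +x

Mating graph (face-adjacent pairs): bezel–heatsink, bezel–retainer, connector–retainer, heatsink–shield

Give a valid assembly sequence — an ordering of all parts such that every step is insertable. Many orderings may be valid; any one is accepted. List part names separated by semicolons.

1. shield@(1, 3) [+x clear] — {shield}
2. heatsink@(1, 2) [-x clear] — {heatsink, shield}
3. bezel@(1, 1) [-x clear] — {bezel, heatsink, shield}
4. retainer@(1, 0) [+x clear] — {bezel, heatsink, retainer, shield}
5. connector@(0, 0) [-x clear] — {bezel, connector, heatsink, retainer, shield}

shield; heatsink; bezel; retainer; connector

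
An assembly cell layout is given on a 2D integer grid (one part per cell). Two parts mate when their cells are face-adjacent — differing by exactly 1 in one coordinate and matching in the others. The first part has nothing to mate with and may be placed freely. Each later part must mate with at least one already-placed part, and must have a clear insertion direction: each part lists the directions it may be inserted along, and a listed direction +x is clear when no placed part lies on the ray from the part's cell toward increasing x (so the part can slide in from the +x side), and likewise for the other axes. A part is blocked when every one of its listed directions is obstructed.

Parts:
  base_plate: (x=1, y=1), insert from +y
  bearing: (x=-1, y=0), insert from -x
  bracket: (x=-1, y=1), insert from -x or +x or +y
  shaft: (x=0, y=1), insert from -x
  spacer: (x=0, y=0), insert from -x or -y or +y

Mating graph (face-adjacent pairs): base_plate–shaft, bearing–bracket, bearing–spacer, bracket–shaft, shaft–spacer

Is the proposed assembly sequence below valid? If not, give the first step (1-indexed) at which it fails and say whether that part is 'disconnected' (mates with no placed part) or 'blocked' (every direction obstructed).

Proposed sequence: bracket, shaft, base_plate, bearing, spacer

Invalid at step 2 (blocked)

1. bracket@(-1, 1) [-x clear] — {bracket}
2. shaft@(0, 1) — -x all obstructed ⇒ blocked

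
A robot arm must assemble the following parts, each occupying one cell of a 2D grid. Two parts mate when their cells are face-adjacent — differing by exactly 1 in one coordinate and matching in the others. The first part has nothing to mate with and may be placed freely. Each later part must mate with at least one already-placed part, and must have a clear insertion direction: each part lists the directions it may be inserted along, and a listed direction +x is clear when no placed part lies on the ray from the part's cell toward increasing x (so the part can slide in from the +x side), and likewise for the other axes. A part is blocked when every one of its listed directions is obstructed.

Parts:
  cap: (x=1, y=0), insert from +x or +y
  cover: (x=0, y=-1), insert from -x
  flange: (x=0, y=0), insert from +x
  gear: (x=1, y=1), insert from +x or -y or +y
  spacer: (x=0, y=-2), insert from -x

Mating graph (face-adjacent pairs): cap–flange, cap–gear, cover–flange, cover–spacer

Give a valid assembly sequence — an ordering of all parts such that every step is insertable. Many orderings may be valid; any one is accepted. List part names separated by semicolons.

1. flange@(0, 0) [+x clear] — {flange}
2. cap@(1, 0) [+x clear] — {cap, flange}
3. gear@(1, 1) [+x clear] — {cap, flange, gear}
4. cover@(0, -1) [-x clear] — {cap, cover, flange, gear}
5. spacer@(0, -2) [-x clear] — {cap, cover, flange, gear, spacer}

flange; cap; gear; cover; spacer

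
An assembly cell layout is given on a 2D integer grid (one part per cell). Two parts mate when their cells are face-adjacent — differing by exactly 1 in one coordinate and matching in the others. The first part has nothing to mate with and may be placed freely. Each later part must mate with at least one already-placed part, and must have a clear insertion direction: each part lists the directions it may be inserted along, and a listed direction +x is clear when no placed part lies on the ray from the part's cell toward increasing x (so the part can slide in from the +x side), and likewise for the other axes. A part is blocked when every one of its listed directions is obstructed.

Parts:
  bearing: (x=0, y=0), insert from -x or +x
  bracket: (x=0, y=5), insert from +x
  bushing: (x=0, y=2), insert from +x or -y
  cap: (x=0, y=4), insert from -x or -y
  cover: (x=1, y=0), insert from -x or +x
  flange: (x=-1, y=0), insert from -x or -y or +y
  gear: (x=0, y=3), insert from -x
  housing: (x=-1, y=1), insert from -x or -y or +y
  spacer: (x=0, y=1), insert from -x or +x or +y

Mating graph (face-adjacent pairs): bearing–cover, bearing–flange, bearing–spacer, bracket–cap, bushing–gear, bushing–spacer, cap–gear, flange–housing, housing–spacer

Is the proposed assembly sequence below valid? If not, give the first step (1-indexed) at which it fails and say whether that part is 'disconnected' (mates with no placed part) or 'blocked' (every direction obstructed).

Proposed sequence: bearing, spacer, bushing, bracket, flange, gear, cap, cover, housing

1. bearing@(0, 0) [-x clear] — {bearing}
2. spacer@(0, 1) [-x clear] — {bearing, spacer}
3. bushing@(0, 2) [+x clear] — {bearing, bushing, spacer}
4. bracket@(0, 5) — no placed neighbour ⇒ disconnected

Invalid at step 4 (disconnected)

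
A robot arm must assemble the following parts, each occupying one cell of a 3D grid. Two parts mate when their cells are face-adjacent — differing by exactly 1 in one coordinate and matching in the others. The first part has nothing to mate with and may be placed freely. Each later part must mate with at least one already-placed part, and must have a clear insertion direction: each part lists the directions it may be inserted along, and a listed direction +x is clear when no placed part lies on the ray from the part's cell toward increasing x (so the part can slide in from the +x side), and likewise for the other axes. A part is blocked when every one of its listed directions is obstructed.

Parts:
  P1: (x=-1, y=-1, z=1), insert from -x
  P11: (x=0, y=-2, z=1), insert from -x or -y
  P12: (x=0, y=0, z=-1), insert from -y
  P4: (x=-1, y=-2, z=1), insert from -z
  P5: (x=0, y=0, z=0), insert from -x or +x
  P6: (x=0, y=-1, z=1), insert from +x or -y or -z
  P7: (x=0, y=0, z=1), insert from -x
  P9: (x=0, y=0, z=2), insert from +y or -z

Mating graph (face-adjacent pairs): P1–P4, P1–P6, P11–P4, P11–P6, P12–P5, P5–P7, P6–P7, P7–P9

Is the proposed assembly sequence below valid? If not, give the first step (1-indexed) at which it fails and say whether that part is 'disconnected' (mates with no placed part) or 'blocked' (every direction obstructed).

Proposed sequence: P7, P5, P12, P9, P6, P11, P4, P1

Valid

1. P7@(0, 0, 1) [-x clear] — {P7}
2. P5@(0, 0, 0) [-x clear] — {P5, P7}
3. P12@(0, 0, -1) [-y clear] — {P12, P5, P7}
4. P9@(0, 0, 2) [+y clear] — {P12, P5, P7, P9}
5. P6@(0, -1, 1) [+x clear] — {P12, P5, P6, P7, P9}
6. P11@(0, -2, 1) [-x clear] — {P11, P12, P5, P6, P7, P9}
7. P4@(-1, -2, 1) [-z clear] — {P11, P12, P4, P5, P6, P7, P9}
8. P1@(-1, -1, 1) [-x clear] — {P1, P11, P12, P4, P5, P6, P7, P9}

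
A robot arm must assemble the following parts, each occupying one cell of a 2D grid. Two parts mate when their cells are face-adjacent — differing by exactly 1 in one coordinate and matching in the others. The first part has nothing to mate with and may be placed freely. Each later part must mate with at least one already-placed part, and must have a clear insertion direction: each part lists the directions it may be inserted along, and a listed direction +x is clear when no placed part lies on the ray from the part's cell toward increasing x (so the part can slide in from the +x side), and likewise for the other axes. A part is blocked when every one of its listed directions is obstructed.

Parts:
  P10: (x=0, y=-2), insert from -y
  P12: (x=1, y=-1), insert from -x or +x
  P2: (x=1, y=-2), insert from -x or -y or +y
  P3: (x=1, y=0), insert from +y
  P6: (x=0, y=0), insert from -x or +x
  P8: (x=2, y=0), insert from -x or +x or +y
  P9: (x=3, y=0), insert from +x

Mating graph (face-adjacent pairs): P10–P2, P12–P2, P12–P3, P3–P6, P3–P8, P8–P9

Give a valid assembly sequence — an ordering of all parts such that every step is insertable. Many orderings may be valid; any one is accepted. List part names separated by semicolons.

1. P12@(1, -1) [-x clear] — {P12}
2. P2@(1, -2) [-x clear] — {P12, P2}
3. P10@(0, -2) [-y clear] — {P10, P12, P2}
4. P3@(1, 0) [+y clear] — {P10, P12, P2, P3}
5. P6@(0, 0) [-x clear] — {P10, P12, P2, P3, P6}
6. P8@(2, 0) [+x clear] — {P10, P12, P2, P3, P6, P8}
7. P9@(3, 0) [+x clear] — {P10, P12, P2, P3, P6, P8, P9}

P12; P2; P10; P3; P6; P8; P9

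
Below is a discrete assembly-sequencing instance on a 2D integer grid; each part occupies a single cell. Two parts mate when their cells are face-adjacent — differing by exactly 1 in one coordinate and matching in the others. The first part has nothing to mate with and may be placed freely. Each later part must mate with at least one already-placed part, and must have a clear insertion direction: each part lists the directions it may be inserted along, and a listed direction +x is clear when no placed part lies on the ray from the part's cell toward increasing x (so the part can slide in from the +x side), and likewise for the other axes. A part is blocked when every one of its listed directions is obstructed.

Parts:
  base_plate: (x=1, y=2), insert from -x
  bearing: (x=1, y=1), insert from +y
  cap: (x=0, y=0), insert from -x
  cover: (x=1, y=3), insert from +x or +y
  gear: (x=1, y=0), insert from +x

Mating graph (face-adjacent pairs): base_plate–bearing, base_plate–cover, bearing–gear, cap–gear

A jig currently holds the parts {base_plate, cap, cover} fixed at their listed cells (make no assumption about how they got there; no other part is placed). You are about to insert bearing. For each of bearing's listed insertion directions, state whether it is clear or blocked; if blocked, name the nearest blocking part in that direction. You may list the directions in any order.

+y: blocked by base_plate

+y: nearest on ray is base_plate@(1, 2) ⇒ blocked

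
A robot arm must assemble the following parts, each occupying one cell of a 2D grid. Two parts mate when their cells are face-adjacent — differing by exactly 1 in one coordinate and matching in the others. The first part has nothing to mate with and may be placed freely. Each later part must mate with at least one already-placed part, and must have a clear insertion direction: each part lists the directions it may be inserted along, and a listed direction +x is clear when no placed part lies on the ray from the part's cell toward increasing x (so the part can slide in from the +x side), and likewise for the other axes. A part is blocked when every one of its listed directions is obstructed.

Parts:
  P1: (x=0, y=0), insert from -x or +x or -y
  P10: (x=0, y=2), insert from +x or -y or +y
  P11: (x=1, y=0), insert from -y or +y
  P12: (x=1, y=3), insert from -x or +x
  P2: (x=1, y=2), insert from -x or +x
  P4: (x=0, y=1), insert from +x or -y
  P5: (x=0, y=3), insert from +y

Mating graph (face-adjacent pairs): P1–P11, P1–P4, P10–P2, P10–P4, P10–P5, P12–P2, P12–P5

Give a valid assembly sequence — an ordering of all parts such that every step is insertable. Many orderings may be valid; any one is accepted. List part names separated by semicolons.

1. P11@(1, 0) [-y clear] — {P11}
2. P1@(0, 0) [-x clear] — {P1, P11}
3. P4@(0, 1) [+x clear] — {P1, P11, P4}
4. P10@(0, 2) [+x clear] — {P1, P10, P11, P4}
5. P2@(1, 2) [+x clear] — {P1, P10, P11, P2, P4}
6. P5@(0, 3) [+y clear] — {P1, P10, P11, P2, P4, P5}
7. P12@(1, 3) [+x clear] — {P1, P10, P11, P12, P2, P4, P5}

P11; P1; P4; P10; P2; P5; P12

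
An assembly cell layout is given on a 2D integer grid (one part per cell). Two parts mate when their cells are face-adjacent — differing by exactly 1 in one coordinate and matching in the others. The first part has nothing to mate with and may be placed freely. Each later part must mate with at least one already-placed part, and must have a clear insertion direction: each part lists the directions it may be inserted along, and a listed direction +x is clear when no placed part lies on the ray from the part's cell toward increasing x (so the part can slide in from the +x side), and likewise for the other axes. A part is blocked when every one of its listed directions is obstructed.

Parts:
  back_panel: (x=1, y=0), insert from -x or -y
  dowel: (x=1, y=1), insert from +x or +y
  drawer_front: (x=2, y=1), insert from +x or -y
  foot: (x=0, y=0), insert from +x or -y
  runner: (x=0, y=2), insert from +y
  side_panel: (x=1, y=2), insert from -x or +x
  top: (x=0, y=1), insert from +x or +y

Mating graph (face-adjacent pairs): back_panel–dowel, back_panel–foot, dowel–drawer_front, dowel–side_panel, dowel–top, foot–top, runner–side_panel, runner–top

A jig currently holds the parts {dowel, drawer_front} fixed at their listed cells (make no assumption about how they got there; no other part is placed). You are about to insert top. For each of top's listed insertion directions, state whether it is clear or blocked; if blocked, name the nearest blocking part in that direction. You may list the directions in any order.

+x: blocked by dowel; +y: clear

+x: nearest on ray is dowel@(1, 1) ⇒ blocked
+y: ray from top(0, 1) has no placed part ⇒ clear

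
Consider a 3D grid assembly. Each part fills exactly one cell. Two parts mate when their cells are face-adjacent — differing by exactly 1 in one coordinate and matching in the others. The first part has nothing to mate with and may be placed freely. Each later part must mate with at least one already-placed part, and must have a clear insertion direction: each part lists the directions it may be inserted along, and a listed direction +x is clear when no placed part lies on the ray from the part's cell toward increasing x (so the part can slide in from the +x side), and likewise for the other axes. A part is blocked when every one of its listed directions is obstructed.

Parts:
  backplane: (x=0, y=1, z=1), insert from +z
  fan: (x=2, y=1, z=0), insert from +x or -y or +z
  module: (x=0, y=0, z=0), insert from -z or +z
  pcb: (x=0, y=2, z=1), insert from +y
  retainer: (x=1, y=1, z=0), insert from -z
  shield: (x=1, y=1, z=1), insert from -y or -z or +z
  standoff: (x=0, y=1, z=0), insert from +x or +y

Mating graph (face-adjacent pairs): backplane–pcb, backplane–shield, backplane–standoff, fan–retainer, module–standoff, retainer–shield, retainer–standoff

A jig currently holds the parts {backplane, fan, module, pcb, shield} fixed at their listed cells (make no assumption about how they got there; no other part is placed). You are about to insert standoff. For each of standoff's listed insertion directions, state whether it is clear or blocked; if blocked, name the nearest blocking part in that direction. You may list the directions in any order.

+x: blocked by fan; +y: clear

+x: nearest on ray is fan@(2, 1, 0) ⇒ blocked
+y: ray from standoff(0, 1, 0) has no placed part ⇒ clear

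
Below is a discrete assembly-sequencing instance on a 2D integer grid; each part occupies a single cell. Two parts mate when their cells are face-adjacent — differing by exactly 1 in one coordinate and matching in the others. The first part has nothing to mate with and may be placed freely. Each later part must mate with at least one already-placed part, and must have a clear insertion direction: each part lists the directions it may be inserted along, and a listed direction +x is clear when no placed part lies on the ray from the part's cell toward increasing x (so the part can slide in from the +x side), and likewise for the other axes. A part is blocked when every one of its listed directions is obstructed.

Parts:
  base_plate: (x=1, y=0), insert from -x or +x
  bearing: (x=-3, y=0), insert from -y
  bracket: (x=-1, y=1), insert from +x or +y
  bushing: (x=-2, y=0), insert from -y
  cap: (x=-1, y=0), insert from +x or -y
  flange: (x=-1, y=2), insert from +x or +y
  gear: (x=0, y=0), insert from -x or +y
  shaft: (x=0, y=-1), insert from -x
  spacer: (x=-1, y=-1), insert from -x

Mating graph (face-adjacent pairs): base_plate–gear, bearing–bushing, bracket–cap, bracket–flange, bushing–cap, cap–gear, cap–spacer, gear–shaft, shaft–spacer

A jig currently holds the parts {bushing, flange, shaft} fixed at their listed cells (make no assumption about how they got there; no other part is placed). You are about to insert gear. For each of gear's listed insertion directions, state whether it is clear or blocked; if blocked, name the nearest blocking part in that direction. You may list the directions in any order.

+y: clear; -x: blocked by bushing

-x: nearest on ray is bushing@(-2, 0) ⇒ blocked
+y: ray from gear(0, 0) has no placed part ⇒ clear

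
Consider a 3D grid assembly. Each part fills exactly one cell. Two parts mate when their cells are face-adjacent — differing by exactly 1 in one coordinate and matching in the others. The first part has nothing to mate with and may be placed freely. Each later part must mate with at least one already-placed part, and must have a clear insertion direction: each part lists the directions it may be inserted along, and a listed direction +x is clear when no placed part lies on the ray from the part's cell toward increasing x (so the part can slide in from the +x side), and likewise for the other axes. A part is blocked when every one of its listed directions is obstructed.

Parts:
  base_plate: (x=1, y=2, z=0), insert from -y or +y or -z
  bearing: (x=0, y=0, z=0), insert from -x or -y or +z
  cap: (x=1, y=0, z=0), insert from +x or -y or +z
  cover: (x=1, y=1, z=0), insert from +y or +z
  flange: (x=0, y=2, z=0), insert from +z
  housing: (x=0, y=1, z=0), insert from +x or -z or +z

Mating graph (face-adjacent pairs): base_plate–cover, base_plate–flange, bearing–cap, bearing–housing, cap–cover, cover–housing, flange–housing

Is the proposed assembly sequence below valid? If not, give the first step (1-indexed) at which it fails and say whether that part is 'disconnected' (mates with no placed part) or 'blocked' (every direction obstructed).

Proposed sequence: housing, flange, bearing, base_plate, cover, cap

1. housing@(0, 1, 0) [+x clear] — {housing}
2. flange@(0, 2, 0) [+z clear] — {flange, housing}
3. bearing@(0, 0, 0) [-x clear] — {bearing, flange, housing}
4. base_plate@(1, 2, 0) [-y clear] — {base_plate, bearing, flange, housing}
5. cover@(1, 1, 0) [+z clear] — {base_plate, bearing, cover, flange, housing}
6. cap@(1, 0, 0) [+x clear] — {base_plate, bearing, cap, cover, flange, housing}

Valid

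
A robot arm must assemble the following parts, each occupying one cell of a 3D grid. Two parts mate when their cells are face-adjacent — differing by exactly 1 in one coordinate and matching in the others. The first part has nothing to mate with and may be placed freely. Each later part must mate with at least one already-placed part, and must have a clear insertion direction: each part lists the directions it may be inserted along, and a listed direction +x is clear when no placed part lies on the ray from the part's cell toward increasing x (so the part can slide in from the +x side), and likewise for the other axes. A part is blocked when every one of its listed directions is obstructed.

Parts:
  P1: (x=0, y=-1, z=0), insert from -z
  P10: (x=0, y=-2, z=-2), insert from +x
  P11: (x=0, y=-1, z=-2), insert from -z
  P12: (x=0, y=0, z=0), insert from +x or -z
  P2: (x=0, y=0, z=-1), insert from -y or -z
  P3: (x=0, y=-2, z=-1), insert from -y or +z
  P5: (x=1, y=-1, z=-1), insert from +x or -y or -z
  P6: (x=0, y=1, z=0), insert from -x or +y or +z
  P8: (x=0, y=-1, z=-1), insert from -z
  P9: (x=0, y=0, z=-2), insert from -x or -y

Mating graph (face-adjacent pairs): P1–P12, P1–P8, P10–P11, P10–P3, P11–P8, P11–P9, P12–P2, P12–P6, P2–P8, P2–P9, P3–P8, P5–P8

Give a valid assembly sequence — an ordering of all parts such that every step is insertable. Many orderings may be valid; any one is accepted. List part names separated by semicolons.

P1; P12; P6; P8; P2; P9; P11; P10; P5; P3

1. P1@(0, -1, 0) [-z clear] — {P1}
2. P12@(0, 0, 0) [+x clear] — {P1, P12}
3. P6@(0, 1, 0) [-x clear] — {P1, P12, P6}
4. P8@(0, -1, -1) [-z clear] — {P1, P12, P6, P8}
5. P2@(0, 0, -1) [-z clear] — {P1, P12, P2, P6, P8}
6. P9@(0, 0, -2) [-x clear] — {P1, P12, P2, P6, P8, P9}
7. P11@(0, -1, -2) [-z clear] — {P1, P11, P12, P2, P6, P8, P9}
8. P10@(0, -2, -2) [+x clear] — {P1, P10, P11, P12, P2, P6, P8, P9}
9. P5@(1, -1, -1) [+x clear] — {P1, P10, P11, P12, P2, P5, P6, P8, P9}
10. P3@(0, -2, -1) [-y clear] — {P1, P10, P11, P12, P2, P3, P5, P6, P8, P9}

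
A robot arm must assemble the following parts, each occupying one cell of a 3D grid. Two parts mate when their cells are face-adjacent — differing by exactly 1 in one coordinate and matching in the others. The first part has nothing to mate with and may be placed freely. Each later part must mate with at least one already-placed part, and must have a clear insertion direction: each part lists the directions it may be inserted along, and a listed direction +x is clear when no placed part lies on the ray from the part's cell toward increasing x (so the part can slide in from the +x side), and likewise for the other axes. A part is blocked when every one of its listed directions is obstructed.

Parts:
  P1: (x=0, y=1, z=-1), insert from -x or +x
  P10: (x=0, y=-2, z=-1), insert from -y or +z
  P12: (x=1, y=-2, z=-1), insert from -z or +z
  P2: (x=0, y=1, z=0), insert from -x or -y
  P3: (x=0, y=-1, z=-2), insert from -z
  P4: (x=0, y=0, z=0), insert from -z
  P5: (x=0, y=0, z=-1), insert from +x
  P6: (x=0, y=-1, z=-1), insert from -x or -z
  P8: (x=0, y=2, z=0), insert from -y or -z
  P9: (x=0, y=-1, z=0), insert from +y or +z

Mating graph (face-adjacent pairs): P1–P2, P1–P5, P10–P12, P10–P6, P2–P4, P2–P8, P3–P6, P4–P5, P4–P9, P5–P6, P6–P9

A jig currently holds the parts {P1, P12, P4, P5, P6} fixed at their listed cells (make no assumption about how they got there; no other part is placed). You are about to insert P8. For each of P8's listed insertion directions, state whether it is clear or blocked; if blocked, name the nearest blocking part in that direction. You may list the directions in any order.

-y: nearest on ray is P4@(0, 0, 0) ⇒ blocked
-z: ray from P8(0, 2, 0) has no placed part ⇒ clear

-y: blocked by P4; -z: clear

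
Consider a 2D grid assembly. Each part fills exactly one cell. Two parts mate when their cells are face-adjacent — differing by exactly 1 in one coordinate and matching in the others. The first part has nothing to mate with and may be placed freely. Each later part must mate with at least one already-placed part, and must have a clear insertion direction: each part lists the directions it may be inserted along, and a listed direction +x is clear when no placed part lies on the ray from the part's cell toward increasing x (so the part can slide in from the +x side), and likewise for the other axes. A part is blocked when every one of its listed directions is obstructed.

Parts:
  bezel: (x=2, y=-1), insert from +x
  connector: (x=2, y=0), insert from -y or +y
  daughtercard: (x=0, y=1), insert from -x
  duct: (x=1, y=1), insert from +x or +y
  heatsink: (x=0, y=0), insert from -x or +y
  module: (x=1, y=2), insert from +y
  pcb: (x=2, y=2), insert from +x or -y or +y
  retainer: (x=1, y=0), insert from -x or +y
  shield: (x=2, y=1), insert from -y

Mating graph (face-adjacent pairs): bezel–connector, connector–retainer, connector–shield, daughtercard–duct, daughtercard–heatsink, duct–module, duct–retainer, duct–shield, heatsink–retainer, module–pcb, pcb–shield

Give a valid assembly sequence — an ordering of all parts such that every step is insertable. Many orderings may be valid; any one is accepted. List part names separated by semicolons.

duct; module; shield; connector; retainer; heatsink; daughtercard; pcb; bezel

1. duct@(1, 1) [+x clear] — {duct}
2. module@(1, 2) [+y clear] — {duct, module}
3. shield@(2, 1) [-y clear] — {duct, module, shield}
4. connector@(2, 0) [-y clear] — {connector, duct, module, shield}
5. retainer@(1, 0) [-x clear] — {connector, duct, module, retainer, shield}
6. heatsink@(0, 0) [-x clear] — {connector, duct, heatsink, module, retainer, shield}
7. daughtercard@(0, 1) [-x clear] — {connector, daughtercard, duct, heatsink, module, retainer, shield}
8. pcb@(2, 2) [+x clear] — {connector, daughtercard, duct, heatsink, module, pcb, retainer, shield}
9. bezel@(2, -1) [+x clear] — {bezel, connector, daughtercard, duct, heatsink, module, pcb, retainer, shield}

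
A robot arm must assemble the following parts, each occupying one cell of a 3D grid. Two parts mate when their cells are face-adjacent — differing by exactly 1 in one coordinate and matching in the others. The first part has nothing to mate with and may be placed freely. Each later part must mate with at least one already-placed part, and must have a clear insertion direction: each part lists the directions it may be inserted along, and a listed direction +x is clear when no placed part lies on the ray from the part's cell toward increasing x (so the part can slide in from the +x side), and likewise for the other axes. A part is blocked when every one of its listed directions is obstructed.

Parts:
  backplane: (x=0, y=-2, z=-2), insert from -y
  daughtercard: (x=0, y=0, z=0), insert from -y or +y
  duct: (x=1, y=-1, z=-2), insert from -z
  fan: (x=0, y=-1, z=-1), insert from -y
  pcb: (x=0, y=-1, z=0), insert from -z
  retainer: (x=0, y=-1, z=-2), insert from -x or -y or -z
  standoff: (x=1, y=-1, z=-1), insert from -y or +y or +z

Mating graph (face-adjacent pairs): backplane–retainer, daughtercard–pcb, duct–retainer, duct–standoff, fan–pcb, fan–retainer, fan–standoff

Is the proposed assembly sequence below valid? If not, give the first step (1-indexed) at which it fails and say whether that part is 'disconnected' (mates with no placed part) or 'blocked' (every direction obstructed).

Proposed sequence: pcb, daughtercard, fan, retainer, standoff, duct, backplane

Valid

1. pcb@(0, -1, 0) [-z clear] — {pcb}
2. daughtercard@(0, 0, 0) [+y clear] — {daughtercard, pcb}
3. fan@(0, -1, -1) [-y clear] — {daughtercard, fan, pcb}
4. retainer@(0, -1, -2) [-x clear] — {daughtercard, fan, pcb, retainer}
5. standoff@(1, -1, -1) [-y clear] — {daughtercard, fan, pcb, retainer, standoff}
6. duct@(1, -1, -2) [-z clear] — {daughtercard, duct, fan, pcb, retainer, standoff}
7. backplane@(0, -2, -2) [-y clear] — {backplane, daughtercard, duct, fan, pcb, retainer, standoff}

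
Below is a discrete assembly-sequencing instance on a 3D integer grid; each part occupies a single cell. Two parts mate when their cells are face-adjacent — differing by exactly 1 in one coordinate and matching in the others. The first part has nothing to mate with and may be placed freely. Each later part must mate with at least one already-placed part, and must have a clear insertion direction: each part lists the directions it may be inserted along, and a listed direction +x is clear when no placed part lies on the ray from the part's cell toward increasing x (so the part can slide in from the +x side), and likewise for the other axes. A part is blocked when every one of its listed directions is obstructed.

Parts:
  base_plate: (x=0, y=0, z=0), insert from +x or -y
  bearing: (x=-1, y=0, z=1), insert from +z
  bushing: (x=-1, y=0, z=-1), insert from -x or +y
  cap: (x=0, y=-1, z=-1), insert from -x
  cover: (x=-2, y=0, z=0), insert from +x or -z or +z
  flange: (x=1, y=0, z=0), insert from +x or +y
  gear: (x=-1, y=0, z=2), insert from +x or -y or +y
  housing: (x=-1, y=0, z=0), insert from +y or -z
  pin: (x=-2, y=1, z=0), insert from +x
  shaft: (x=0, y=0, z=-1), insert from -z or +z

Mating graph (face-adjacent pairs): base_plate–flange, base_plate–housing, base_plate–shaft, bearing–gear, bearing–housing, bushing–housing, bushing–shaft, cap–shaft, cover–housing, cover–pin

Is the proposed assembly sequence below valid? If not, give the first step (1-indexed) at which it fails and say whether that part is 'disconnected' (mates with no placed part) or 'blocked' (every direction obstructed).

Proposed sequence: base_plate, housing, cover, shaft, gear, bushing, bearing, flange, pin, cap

Invalid at step 5 (disconnected)

1. base_plate@(0, 0, 0) [+x clear] — {base_plate}
2. housing@(-1, 0, 0) [+y clear] — {base_plate, housing}
3. cover@(-2, 0, 0) [-z clear] — {base_plate, cover, housing}
4. shaft@(0, 0, -1) [-z clear] — {base_plate, cover, housing, shaft}
5. gear@(-1, 0, 2) — no placed neighbour ⇒ disconnected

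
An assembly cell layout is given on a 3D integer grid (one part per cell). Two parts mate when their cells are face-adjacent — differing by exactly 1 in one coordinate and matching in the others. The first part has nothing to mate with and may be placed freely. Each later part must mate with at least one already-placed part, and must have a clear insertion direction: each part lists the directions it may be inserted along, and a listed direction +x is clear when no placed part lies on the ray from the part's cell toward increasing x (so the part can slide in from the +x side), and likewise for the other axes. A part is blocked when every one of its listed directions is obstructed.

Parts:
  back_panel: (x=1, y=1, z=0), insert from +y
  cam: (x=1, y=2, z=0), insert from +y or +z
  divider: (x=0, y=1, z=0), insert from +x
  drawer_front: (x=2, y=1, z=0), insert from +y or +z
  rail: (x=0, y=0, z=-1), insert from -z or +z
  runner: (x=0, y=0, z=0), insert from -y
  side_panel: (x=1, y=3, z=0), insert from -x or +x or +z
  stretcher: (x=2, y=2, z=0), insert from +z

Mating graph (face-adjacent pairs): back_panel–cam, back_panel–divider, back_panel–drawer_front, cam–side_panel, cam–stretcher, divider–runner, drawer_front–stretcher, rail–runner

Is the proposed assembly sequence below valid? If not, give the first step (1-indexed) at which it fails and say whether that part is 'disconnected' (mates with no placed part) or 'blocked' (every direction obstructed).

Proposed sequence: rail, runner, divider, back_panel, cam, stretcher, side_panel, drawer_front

Valid

1. rail@(0, 0, -1) [-z clear] — {rail}
2. runner@(0, 0, 0) [-y clear] — {rail, runner}
3. divider@(0, 1, 0) [+x clear] — {divider, rail, runner}
4. back_panel@(1, 1, 0) [+y clear] — {back_panel, divider, rail, runner}
5. cam@(1, 2, 0) [+y clear] — {back_panel, cam, divider, rail, runner}
6. stretcher@(2, 2, 0) [+z clear] — {back_panel, cam, divider, rail, runner, stretcher}
7. side_panel@(1, 3, 0) [-x clear] — {back_panel, cam, divider, rail, runner, side_panel, stretcher}
8. drawer_front@(2, 1, 0) [+z clear] — {back_panel, cam, divider, drawer_front, rail, runner, side_panel, stretcher}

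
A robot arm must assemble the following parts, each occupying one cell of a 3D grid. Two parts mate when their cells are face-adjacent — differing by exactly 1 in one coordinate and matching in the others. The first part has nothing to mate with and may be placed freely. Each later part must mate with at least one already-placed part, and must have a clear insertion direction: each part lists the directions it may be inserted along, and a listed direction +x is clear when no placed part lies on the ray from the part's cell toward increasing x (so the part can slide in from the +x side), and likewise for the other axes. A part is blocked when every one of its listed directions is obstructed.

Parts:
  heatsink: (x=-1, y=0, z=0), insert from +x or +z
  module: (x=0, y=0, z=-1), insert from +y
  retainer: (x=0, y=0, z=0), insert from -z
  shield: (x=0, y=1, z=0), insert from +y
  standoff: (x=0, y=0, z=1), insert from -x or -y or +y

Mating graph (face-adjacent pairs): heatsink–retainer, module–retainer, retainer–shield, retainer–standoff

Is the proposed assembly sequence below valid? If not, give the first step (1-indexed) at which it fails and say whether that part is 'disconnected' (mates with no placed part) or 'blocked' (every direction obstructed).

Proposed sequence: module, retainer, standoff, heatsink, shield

Invalid at step 2 (blocked)

1. module@(0, 0, -1) [+y clear] — {module}
2. retainer@(0, 0, 0) — -z all obstructed ⇒ blocked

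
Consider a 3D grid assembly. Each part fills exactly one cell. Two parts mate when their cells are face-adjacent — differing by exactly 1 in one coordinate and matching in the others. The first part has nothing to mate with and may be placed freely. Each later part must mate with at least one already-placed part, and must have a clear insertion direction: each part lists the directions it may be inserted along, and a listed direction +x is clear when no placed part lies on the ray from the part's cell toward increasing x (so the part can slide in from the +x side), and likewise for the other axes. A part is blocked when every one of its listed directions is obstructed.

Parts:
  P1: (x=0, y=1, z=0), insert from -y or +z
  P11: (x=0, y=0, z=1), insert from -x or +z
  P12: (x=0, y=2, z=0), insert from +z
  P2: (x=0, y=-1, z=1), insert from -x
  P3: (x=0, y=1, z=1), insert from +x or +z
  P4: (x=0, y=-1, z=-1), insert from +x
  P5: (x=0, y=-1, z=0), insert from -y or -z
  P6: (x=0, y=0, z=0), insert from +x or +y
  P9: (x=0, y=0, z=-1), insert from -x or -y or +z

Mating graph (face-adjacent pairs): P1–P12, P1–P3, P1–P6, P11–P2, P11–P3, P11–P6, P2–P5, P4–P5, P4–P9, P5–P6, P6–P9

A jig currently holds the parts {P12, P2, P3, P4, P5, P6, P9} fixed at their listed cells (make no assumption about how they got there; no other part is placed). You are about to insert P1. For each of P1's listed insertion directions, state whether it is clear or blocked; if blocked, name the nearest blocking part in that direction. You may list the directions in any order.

+z: blocked by P3; -y: blocked by P6

-y: nearest on ray is P6@(0, 0, 0) ⇒ blocked
+z: nearest on ray is P3@(0, 1, 1) ⇒ blocked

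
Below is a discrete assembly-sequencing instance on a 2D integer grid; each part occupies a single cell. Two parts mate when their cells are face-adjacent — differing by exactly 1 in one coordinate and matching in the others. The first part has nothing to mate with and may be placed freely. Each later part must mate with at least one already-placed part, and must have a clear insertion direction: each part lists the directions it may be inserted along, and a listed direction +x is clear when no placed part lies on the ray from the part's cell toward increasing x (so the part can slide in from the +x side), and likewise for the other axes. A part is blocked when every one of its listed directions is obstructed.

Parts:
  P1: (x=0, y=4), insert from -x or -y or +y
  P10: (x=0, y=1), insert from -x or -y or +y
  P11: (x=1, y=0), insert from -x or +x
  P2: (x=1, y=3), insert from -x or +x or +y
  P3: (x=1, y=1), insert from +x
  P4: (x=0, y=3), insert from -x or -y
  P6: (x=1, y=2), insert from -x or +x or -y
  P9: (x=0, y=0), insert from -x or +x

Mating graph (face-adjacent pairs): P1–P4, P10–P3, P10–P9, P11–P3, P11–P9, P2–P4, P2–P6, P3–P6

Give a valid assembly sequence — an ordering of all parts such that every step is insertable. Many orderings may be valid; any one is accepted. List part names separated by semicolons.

P11; P9; P10; P3; P6; P2; P4; P1

1. P11@(1, 0) [-x clear] — {P11}
2. P9@(0, 0) [-x clear] — {P11, P9}
3. P10@(0, 1) [-x clear] — {P10, P11, P9}
4. P3@(1, 1) [+x clear] — {P10, P11, P3, P9}
5. P6@(1, 2) [-x clear] — {P10, P11, P3, P6, P9}
6. P2@(1, 3) [-x clear] — {P10, P11, P2, P3, P6, P9}
7. P4@(0, 3) [-x clear] — {P10, P11, P2, P3, P4, P6, P9}
8. P1@(0, 4) [-x clear] — {P1, P10, P11, P2, P3, P4, P6, P9}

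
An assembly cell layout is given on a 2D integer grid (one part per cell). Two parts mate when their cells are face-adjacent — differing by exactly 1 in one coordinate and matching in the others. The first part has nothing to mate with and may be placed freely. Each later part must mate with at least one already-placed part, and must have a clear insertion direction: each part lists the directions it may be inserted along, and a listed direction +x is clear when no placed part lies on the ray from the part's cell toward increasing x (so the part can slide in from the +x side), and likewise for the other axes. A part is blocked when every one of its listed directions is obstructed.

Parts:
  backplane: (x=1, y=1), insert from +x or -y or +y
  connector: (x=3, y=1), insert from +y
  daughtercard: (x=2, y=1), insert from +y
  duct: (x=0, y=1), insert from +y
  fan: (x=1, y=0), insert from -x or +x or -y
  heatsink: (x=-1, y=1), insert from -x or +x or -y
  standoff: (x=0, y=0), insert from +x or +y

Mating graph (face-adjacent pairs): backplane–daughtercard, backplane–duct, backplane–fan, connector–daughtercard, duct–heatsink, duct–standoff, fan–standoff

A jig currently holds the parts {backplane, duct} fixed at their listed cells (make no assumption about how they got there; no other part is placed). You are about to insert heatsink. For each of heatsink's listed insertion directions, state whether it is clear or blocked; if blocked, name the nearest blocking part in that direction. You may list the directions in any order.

-x: ray from heatsink(-1, 1) has no placed part ⇒ clear
+x: nearest on ray is duct@(0, 1) ⇒ blocked
-y: ray from heatsink(-1, 1) has no placed part ⇒ clear

+x: blocked by duct; -x: clear; -y: clear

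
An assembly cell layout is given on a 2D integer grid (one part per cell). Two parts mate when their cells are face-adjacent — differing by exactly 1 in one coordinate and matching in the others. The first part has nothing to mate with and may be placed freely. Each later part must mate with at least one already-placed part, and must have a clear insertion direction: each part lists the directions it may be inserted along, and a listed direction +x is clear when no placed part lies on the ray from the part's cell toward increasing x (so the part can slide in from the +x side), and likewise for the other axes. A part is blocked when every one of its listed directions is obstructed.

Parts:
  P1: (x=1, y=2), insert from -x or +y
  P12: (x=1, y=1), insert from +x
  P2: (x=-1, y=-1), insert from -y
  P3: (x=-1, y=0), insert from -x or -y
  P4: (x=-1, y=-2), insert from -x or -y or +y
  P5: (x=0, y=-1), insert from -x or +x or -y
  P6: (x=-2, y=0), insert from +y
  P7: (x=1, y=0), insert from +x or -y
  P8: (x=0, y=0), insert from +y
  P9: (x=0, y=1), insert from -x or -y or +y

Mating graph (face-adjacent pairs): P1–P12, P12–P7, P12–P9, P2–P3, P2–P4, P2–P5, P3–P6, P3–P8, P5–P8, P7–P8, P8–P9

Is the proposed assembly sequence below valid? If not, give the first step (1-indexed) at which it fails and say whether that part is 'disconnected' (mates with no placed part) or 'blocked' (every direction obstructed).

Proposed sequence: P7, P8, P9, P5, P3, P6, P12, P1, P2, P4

1. P7@(1, 0) [+x clear] — {P7}
2. P8@(0, 0) [+y clear] — {P7, P8}
3. P9@(0, 1) [-x clear] — {P7, P8, P9}
4. P5@(0, -1) [-x clear] — {P5, P7, P8, P9}
5. P3@(-1, 0) [-x clear] — {P3, P5, P7, P8, P9}
6. P6@(-2, 0) [+y clear] — {P3, P5, P6, P7, P8, P9}
7. P12@(1, 1) [+x clear] — {P12, P3, P5, P6, P7, P8, P9}
8. P1@(1, 2) [-x clear] — {P1, P12, P3, P5, P6, P7, P8, P9}
9. P2@(-1, -1) [-y clear] — {P1, P12, P2, P3, P5, P6, P7, P8, P9}
10. P4@(-1, -2) [-x clear] — {P1, P12, P2, P3, P4, P5, P6, P7, P8, P9}

Valid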